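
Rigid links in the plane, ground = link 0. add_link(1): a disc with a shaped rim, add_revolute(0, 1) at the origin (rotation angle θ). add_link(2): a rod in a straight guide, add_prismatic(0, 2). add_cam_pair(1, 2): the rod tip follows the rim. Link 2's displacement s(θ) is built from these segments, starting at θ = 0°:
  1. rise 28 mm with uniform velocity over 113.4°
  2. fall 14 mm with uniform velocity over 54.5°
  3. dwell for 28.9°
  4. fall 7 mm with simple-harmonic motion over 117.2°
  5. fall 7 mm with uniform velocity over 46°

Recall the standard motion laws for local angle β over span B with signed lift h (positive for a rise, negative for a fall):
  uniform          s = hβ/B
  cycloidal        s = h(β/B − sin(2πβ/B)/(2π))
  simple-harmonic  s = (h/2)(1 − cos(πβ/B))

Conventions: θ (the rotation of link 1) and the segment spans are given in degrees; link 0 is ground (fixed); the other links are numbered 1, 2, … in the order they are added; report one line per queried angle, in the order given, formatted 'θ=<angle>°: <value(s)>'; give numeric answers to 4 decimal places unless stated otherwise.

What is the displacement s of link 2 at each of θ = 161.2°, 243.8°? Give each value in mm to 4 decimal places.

segment 1 (0° to 113.4°, uniform, h = 28) is passed completely: s = 0.0000 + (28) = 28.0000
θ = 161.2° falls in segment 2 (113.4° to 167.9°, uniform, h = -14): β = 161.2 − 113.4 = 47.8°, B = 54.5°; Δs = -14·47.8/54.5 = -12.2789; s = 28.0000 − 12.2789 = 15.7211
segment 2 (113.4° to 167.9°, uniform, h = -14) is passed completely: s = 28.0000 + (-14) = 14.0000
segment 3 (167.9° to 196.8°, dwell): s unchanged at 14.0000
θ = 243.8° falls in segment 4 (196.8° to 314°, simple-harmonic, h = -7): β = 243.8 − 196.8 = 47°, B = 117.2°; Δs = -7/2·(1 − cos(π·0.4010)) = -2.4292; s = 14.0000 − 2.4292 = 11.5708

θ=161.2°: 15.7211
θ=243.8°: 11.5708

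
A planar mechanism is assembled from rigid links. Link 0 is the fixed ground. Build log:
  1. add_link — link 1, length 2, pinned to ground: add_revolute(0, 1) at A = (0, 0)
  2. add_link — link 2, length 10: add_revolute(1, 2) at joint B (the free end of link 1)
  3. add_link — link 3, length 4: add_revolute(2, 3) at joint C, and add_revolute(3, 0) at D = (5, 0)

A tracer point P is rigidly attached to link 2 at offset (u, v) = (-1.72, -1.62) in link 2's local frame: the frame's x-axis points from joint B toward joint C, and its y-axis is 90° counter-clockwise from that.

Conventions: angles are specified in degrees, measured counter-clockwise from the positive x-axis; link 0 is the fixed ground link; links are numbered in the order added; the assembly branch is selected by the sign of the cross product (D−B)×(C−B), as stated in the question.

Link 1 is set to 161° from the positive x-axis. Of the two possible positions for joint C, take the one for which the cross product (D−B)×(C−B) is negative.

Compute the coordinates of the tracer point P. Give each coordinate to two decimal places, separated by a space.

A=(0,0), D=(5.00,0)
B = A + 2.00·(cos161°, sin161°) = (-1.8910, 0.6511)
|BD| = 6.9217
circle(B,10.00) ∩ circle(D,4.00): a=9.5287, h=3.0338
  candidates: C₊=(7.8808,2.7751) cross=20.999; C₋=(7.3100,-3.2655) cross=-20.999
  branch - wants cross < 0 → take C=(7.3100,-3.2655) (cross=-20.999)
ex = (C−B)/|BC| = (0.9201,-0.3917); ey = (0.3917,0.9201)
P = B + -1.72·ex + -1.62·ey = (-4.1081,-0.1658)

-4.11 -0.17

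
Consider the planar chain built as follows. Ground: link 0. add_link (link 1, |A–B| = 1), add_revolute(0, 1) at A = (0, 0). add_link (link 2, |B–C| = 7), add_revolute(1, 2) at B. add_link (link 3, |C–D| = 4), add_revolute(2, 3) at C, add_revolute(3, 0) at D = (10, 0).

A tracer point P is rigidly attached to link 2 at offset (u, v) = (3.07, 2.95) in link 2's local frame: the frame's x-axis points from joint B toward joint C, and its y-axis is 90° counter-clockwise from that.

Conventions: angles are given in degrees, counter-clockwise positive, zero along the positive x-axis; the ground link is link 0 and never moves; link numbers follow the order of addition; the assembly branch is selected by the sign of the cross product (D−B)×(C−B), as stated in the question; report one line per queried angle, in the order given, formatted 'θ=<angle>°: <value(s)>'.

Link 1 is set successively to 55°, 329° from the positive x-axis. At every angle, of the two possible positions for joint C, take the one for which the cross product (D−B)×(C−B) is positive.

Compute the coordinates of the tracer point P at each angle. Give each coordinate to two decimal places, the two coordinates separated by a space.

A=(0,0), D=(10.00,0)
θ=55°: B = A + 1.00·(cos55°, sin55°) = (0.5736, 0.8192)
θ=55°: |BD| = 9.4619
θ=55°: circle(B,7.00) ∩ circle(D,4.00): a=6.4748, h=2.6603
θ=55°:   candidates: C₊=(7.2544,2.9089) cross=25.171; C₋=(6.7938,-2.3917) cross=-25.171
θ=55°:   branch + wants cross > 0 → take C=(7.2544,2.9089) (cross=25.171)
θ=55°: ex = (C−B)/|BC| = (0.9544,0.2985); ey = (-0.2985,0.9544)
θ=55°: P = B + 3.07·ex + 2.95·ey = (2.6229,4.5511)
θ=329°: B = A + 1.00·(cos329°, sin329°) = (0.8572, -0.5150)
θ=329°: |BD| = 9.1573
θ=329°: circle(B,7.00) ∩ circle(D,4.00): a=6.3805, h=2.8791
θ=329°:   candidates: C₊=(7.0656,2.7184) cross=26.365; C₋=(7.3895,-3.0307) cross=-26.365
θ=329°:   branch + wants cross > 0 → take C=(7.0656,2.7184) (cross=26.365)
θ=329°: ex = (C−B)/|BC| = (0.8869,0.4619); ey = (-0.4619,0.8869)
θ=329°: P = B + 3.07·ex + 2.95·ey = (2.2174,3.5195)

θ=55°: 2.62 4.55
θ=329°: 2.22 3.52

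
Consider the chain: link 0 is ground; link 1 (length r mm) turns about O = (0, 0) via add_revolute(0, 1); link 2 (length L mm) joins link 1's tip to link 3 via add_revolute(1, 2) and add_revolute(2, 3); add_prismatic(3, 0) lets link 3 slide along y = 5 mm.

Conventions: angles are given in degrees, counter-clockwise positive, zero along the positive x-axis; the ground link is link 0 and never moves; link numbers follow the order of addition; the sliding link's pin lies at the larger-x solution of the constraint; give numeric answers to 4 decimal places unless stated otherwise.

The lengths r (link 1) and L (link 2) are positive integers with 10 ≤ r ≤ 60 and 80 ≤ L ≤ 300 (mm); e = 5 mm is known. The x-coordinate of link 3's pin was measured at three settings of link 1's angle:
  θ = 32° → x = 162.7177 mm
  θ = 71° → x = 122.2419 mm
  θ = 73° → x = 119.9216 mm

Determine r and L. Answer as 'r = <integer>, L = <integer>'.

constraint per measurement: (x − r cos θ)² + (r sin θ − e)² = L²
subtracting the θ₁ and θ₂ equations cancels the r² and L² terms:
r = (x₁² − x₂²) / (2[(x₁cos θ₁ + e sin θ₁) − (x₂cos θ₂ + e sin θ₂)]) = 60.0000 → r = 60
L² = (x₁ − r cos θ₁)² + (r sin θ₁ − e)² = 13225.0061 → L = 115.0000 → L = 115
check at θ₃=73°: x = 119.9216 (printed 119.9216) ✓

r = 60, L = 115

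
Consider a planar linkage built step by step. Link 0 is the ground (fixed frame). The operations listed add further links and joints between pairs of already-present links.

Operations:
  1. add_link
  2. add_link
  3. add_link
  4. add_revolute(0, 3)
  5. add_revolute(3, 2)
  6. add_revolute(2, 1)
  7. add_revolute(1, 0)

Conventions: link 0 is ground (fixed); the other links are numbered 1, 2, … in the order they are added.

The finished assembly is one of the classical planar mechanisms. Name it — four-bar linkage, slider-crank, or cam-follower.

links: 4 (incl. ground); joints: 4 revolute, 0 prismatic, 0 higher (cam) pair, forming one closed loop
4 links in a single 4R loop → four-bar linkage

four-bar linkage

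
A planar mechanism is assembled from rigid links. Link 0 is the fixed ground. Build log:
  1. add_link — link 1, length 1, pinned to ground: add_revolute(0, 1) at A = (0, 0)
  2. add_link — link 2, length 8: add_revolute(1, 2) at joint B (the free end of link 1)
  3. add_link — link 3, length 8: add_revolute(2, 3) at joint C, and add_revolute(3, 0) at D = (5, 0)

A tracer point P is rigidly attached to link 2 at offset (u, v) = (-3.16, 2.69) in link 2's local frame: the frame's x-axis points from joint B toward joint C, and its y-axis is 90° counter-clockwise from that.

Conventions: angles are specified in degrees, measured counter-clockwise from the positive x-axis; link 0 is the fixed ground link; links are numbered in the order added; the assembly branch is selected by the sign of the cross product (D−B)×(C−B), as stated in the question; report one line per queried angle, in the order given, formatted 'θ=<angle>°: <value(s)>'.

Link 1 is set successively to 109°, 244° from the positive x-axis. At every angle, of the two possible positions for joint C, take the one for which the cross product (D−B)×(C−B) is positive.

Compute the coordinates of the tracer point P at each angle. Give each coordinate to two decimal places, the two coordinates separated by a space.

A=(0,0), D=(5.00,0)
θ=109°: B = A + 1.00·(cos109°, sin109°) = (-0.3256, 0.9455)
θ=109°: |BD| = 5.4089
θ=109°: circle(B,8.00) ∩ circle(D,8.00): a=2.7044, h=7.5290
θ=109°:   candidates: C₊=(3.6534,7.8858) cross=40.723; C₋=(1.0211,-6.9403) cross=-40.723
θ=109°:   branch + wants cross > 0 → take C=(3.6534,7.8858) (cross=40.723)
θ=109°: ex = (C−B)/|BC| = (0.4974,0.8675); ey = (-0.8675,0.4974)
θ=109°: P = B + -3.16·ex + 2.69·ey = (-4.2309,-0.4580)
θ=244°: B = A + 1.00·(cos244°, sin244°) = (-0.4384, -0.8988)
θ=244°: |BD| = 5.5121
θ=244°: circle(B,8.00) ∩ circle(D,8.00): a=2.7561, h=7.5103
θ=244°:   candidates: C₊=(1.0562,6.9604) cross=41.398; C₋=(3.5054,-7.8591) cross=-41.398
θ=244°:   branch + wants cross > 0 → take C=(1.0562,6.9604) (cross=41.398)
θ=244°: ex = (C−B)/|BC| = (0.1868,0.9824); ey = (-0.9824,0.1868)
θ=244°: P = B + -3.16·ex + 2.69·ey = (-3.6714,-3.5006)

θ=109°: -4.23 -0.46
θ=244°: -3.67 -3.50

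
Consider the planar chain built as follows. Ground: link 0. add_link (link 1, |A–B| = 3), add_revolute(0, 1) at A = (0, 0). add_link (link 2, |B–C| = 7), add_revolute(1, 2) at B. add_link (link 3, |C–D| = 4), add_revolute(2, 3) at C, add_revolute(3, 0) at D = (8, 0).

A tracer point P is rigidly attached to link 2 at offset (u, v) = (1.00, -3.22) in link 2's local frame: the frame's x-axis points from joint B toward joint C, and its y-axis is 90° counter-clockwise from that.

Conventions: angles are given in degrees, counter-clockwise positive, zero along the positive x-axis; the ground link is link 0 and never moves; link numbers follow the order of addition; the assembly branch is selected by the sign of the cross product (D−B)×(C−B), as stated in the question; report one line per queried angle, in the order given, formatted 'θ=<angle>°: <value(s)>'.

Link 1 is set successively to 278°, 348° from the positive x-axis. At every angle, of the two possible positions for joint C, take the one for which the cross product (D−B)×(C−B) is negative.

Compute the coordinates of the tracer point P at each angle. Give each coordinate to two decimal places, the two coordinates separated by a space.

A=(0,0), D=(8.00,0)
θ=278°: B = A + 3.00·(cos278°, sin278°) = (0.4175, -2.9708)
θ=278°: |BD| = 8.1437
θ=278°: circle(B,7.00) ∩ circle(D,4.00): a=6.0980, h=3.4373
θ=278°:   candidates: C₊=(4.8413,2.4541) cross=27.992; C₋=(7.3492,-3.9467) cross=-27.992
θ=278°:   branch - wants cross < 0 → take C=(7.3492,-3.9467) (cross=-27.992)
θ=278°: ex = (C−B)/|BC| = (0.9902,-0.1394); ey = (0.1394,0.9902)
θ=278°: P = B + 1.00·ex + -3.22·ey = (0.9588,-6.2988)
θ=348°: B = A + 3.00·(cos348°, sin348°) = (2.9344, -0.6237)
θ=348°: |BD| = 5.1038
θ=348°: circle(B,7.00) ∩ circle(D,4.00): a=5.7848, h=3.9416
θ=348°:   candidates: C₊=(8.1942,3.9953) cross=20.117; C₋=(9.1576,-3.8288) cross=-20.117
θ=348°:   branch - wants cross < 0 → take C=(9.1576,-3.8288) (cross=-20.117)
θ=348°: ex = (C−B)/|BC| = (0.8890,-0.4579); ey = (0.4579,0.8890)
θ=348°: P = B + 1.00·ex + -3.22·ey = (2.3491,-3.9442)

θ=278°: 0.96 -6.30
θ=348°: 2.35 -3.94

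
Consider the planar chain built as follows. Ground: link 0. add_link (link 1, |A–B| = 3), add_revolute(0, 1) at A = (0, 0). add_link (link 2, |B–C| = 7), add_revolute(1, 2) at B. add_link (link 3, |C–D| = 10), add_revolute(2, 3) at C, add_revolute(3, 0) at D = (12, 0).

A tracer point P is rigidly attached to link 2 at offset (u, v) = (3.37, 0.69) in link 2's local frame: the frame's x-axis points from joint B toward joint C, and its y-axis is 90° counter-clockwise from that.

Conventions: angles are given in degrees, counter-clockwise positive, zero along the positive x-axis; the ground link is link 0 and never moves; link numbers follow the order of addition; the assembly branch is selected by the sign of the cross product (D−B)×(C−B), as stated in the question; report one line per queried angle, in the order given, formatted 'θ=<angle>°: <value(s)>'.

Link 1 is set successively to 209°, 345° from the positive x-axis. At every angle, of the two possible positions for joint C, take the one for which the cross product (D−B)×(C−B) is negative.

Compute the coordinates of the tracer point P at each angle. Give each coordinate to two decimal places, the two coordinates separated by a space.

A=(0,0), D=(12.00,0)
θ=209°: B = A + 3.00·(cos209°, sin209°) = (-2.6239, -1.4544)
θ=209°: |BD| = 14.6960
θ=209°: circle(B,7.00) ∩ circle(D,10.00): a=5.6128, h=4.1828
θ=209°:   candidates: C₊=(2.5475,3.2634) cross=61.471; C₋=(3.3754,-5.0612) cross=-61.471
θ=209°:   branch - wants cross < 0 → take C=(3.3754,-5.0612) (cross=-61.471)
θ=209°: ex = (C−B)/|BC| = (0.8570,-0.5153); ey = (0.5153,0.8570)
θ=209°: P = B + 3.37·ex + 0.69·ey = (0.6199,-2.5995)
θ=345°: B = A + 3.00·(cos345°, sin345°) = (2.8978, -0.7765)
θ=345°: |BD| = 9.1353
θ=345°: circle(B,7.00) ∩ circle(D,10.00): a=1.7763, h=6.7709
θ=345°:   candidates: C₊=(4.0921,6.1209) cross=61.854; C₋=(5.2431,-7.3719) cross=-61.854
θ=345°:   branch - wants cross < 0 → take C=(5.2431,-7.3719) (cross=-61.854)
θ=345°: ex = (C−B)/|BC| = (0.3350,-0.9422); ey = (0.9422,0.3350)
θ=345°: P = B + 3.37·ex + 0.69·ey = (4.6770,-3.7205)

θ=209°: 0.62 -2.60
θ=345°: 4.68 -3.72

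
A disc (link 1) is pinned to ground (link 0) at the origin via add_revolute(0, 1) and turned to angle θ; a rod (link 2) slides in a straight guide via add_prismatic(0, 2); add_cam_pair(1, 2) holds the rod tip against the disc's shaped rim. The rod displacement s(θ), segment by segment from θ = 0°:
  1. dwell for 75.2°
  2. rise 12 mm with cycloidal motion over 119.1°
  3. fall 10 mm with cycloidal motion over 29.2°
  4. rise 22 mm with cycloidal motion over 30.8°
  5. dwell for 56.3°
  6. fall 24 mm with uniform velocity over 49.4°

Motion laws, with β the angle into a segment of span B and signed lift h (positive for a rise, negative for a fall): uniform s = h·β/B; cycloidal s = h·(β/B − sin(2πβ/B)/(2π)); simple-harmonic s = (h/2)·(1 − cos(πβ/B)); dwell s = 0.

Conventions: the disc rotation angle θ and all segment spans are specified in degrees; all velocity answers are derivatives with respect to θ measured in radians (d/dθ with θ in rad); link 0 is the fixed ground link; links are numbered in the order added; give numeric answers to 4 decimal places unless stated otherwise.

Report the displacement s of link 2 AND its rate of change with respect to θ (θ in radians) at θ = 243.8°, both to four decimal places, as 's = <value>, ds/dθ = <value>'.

segment 1 (0° to 75.2°, dwell): s unchanged at 0.0000
segment 2 (75.2° to 194.3°, cycloidal, h = 12) is passed completely: s = 0.0000 + (12) = 12.0000
segment 3 (194.3° to 223.5°, cycloidal, h = -10) is passed completely: s = 12.0000 + (-10) = 2.0000
θ = 243.8° falls in segment 4 (223.5° to 254.3°, cycloidal, h = 22): β = 243.8 − 223.5 = 20.3°, B = 30.8°; Δs = 22·(0.6591 − sin(2π·0.6591)/(2π)) = 17.4456; s = 2.0000 + 17.4456 = 19.4456
velocity in seg [223.5°–254.3°] (cycloidal), θ in radians: β = 20.3° = 0.3543 rad, B = 30.8° = 0.5376 rad; ds/dθ = (h/B)(1 − cos(2πβ/B)) = (22/0.5376)(1 − cos(2π·0.6591)) = 63.051583 mm/rad

s = 19.4456, ds/dθ = 63.0516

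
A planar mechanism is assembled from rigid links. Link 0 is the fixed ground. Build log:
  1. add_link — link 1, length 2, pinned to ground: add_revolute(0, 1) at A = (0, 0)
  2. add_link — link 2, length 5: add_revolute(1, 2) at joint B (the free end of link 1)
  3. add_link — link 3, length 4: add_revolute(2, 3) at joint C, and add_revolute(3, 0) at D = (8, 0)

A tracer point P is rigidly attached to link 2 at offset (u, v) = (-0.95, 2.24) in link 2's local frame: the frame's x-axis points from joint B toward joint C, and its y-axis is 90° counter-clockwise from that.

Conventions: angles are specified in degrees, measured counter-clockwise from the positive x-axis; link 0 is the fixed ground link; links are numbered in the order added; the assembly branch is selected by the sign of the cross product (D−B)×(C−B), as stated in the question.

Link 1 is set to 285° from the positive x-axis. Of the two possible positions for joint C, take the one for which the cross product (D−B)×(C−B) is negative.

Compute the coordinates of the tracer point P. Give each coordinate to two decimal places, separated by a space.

A=(0,0), D=(8.00,0)
B = A + 2.00·(cos285°, sin285°) = (0.5176, -1.9319)
|BD| = 7.7277
circle(B,5.00) ∩ circle(D,4.00): a=4.4462, h=2.2872
  candidates: C₊=(4.2509,1.3943) cross=17.675; C₋=(5.3944,-3.0350) cross=-17.675
  branch - wants cross < 0 → take C=(5.3944,-3.0350) (cross=-17.675)
ex = (C−B)/|BC| = (0.9754,-0.2206); ey = (0.2206,0.9754)
P = B + -0.95·ex + 2.24·ey = (0.0852,0.4625)

0.09 0.46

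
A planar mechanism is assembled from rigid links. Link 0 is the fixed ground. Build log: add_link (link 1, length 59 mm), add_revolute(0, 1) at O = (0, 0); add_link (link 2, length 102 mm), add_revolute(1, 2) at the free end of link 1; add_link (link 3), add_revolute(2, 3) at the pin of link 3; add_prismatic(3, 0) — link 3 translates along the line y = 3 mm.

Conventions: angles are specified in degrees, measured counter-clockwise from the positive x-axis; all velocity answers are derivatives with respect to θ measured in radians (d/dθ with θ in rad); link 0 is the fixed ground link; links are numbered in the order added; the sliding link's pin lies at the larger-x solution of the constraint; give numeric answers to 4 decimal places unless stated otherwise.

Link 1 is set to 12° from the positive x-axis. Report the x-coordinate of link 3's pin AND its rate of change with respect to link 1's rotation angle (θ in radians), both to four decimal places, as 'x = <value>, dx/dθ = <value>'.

geometry: r = 59 mm, L = 102 mm, e = 3 mm
crank pin P = (r cos θ, r sin θ) = (57.710708, 12.266790)
h = r sin θ − e = 12.266790 − 3 = 9.266790
x = r cos θ + √(L² − h²) = 57.710708 + 101.578180 = 159.288888
dx/dθ = −r sin θ − h·r cos θ/√(L² − h²) (θ in radians; h = 9.266790) = -17.531631

x = 159.2889, dx/dθ = -17.5316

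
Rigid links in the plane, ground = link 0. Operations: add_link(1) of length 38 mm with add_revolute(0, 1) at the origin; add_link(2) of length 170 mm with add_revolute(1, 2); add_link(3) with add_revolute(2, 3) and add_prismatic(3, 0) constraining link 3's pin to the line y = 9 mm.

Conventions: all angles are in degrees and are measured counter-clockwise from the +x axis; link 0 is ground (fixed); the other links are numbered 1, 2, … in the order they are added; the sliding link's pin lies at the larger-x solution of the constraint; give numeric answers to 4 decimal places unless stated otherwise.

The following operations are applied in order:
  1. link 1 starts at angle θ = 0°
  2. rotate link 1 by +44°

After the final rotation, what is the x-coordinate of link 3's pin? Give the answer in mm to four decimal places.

geometry: r = 38 mm, L = 170 mm, e = 9 mm; θ starts at 0°
rotate link 1 by +44°: θ ← 0° +44° = 44°
crank pin P = (r cos θ, r sin θ) = (27.334912, 26.397018)
h = r sin θ − e = 26.397018 − 9 = 17.397018
x = r cos θ + √(L² − h²) = 27.334912 + 169.107492 = 196.442404

196.4424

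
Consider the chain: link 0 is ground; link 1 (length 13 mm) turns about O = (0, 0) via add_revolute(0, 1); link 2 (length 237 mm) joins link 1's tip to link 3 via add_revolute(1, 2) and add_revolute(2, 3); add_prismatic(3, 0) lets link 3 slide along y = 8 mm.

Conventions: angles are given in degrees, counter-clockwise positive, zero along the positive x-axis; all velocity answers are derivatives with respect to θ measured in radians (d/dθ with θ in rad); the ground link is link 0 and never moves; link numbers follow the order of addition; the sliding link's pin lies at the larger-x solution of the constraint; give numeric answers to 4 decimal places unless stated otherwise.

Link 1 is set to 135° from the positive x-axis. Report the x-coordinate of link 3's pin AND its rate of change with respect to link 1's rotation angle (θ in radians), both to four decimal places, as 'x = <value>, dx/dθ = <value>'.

geometry: r = 13 mm, L = 237 mm, e = 8 mm
crank pin P = (r cos θ, r sin θ) = (-9.192388, 9.192388)
h = r sin θ − e = 9.192388 − 8 = 1.192388
x = r cos θ + √(L² − h²) = -9.192388 + 236.997000 = 227.804612
dx/dθ = −r sin θ − h·r cos θ/√(L² − h²) (θ in radians; h = 1.192388) = -9.146139

x = 227.8046, dx/dθ = -9.1461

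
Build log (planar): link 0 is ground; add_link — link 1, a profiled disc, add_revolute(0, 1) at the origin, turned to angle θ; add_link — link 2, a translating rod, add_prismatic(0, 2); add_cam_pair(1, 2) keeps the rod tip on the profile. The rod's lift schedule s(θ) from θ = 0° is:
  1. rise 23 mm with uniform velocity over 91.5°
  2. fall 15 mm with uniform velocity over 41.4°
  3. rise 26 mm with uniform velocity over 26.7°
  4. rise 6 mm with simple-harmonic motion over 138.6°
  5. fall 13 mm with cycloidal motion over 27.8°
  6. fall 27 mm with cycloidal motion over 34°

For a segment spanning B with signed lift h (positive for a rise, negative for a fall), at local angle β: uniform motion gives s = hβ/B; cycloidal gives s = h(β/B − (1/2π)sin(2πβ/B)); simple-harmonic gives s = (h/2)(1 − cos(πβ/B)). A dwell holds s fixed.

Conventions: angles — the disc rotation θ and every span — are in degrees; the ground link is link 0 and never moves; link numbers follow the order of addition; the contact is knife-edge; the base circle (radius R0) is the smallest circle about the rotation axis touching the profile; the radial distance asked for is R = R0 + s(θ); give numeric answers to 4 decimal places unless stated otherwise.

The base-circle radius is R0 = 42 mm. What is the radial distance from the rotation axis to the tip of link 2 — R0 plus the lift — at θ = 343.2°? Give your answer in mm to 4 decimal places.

seg 1 [0°–91.5°] uniform, h=23: full span → s += 23 → s = 23.0000
seg 2 [91.5°–132.9°] uniform, h=-15: full span → s += -15 → s = 8.0000
seg 3 [132.9°–159.6°] uniform, h=26: full span → s += 26 → s = 34.0000
seg 4 [159.6°–298.2°] simple-harmonic, h=6: full span → s += 6 → s = 40.0000
seg 5 [298.2°–326°] cycloidal, h=-13: full span → s += -13 → s = 27.0000
seg 6 [326°–360°] cycloidal, h=-27: θ=343.2° here. β=17.2, B=34. -27·(0.5059 − sin(2π·0.5059)/(2π)) = -13.8176 → s = 13.1824
R = R0 + s = 42 + 13.1824 = 55.1824

55.1824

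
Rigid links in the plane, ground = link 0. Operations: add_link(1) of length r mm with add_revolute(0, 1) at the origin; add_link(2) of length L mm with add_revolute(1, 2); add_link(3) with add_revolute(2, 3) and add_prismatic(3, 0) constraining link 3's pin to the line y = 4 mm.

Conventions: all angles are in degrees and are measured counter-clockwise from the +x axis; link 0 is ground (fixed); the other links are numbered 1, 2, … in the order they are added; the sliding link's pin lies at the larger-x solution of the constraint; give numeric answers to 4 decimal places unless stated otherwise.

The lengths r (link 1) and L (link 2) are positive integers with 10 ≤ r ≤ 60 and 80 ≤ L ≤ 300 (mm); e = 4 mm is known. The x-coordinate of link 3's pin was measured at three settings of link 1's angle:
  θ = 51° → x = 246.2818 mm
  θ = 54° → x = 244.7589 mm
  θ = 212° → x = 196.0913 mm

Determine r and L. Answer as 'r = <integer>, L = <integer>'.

constraint per measurement: (x − r cos θ)² + (r sin θ − e)² = L²
subtracting the θ₁ and θ₂ equations cancels the r² and L² terms:
r = (x₁² − x₂²) / (2[(x₁cos θ₁ + e sin θ₁) − (x₂cos θ₂ + e sin θ₂)]) = 34.0004 → r = 34
L² = (x₁ − r cos θ₁)² + (r sin θ₁ − e)² = 51076.0105 → L = 226.0000 → L = 226
check at θ₃=212°: x = 196.0913 (printed 196.0913) ✓

r = 34, L = 226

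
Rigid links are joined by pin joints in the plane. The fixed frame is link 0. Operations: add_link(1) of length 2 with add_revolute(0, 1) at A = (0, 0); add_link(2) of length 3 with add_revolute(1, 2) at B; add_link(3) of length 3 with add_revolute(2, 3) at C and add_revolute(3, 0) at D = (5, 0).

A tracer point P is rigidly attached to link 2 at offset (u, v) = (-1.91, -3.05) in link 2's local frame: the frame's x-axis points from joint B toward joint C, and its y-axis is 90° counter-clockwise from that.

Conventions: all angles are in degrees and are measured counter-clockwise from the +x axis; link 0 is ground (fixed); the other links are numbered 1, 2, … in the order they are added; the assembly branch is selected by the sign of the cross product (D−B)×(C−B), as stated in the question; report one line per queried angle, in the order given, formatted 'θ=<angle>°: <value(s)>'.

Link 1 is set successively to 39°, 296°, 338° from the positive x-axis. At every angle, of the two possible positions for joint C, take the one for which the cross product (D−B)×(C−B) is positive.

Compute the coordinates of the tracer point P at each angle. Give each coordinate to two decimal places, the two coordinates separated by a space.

A=(0,0), D=(5.00,0)
θ=39°: B = A + 2.00·(cos39°, sin39°) = (1.5543, 1.2586)
θ=39°: |BD| = 3.6684
θ=39°: circle(B,3.00) ∩ circle(D,3.00): a=1.8342, h=2.3740
θ=39°:   candidates: C₊=(4.0917,2.8592) cross=8.709; C₋=(2.4626,-1.6005) cross=-8.709
θ=39°:   branch + wants cross > 0 → take C=(4.0917,2.8592) (cross=8.709)
θ=39°: ex = (C−B)/|BC| = (0.8458,0.5335); ey = (-0.5335,0.8458)
θ=39°: P = B + -1.91·ex + -3.05·ey = (1.5660,-2.3400)
θ=296°: B = A + 2.00·(cos296°, sin296°) = (0.8767, -1.7976)
θ=296°: |BD| = 4.4981
θ=296°: circle(B,3.00) ∩ circle(D,3.00): a=2.2490, h=1.9854
θ=296°:   candidates: C₊=(2.1449,0.9212) cross=8.931; C₋=(3.7318,-2.7188) cross=-8.931
θ=296°:   branch + wants cross > 0 → take C=(2.1449,0.9212) (cross=8.931)
θ=296°: ex = (C−B)/|BC| = (0.4227,0.9063); ey = (-0.9063,0.4227)
θ=296°: P = B + -1.91·ex + -3.05·ey = (2.8334,-4.8179)
θ=338°: B = A + 2.00·(cos338°, sin338°) = (1.8544, -0.7492)
θ=338°: |BD| = 3.2336
θ=338°: circle(B,3.00) ∩ circle(D,3.00): a=1.6168, h=2.5270
θ=338°:   candidates: C₊=(2.8417,2.0837) cross=8.171; C₋=(4.0127,-2.8329) cross=-8.171
θ=338°:   branch + wants cross > 0 → take C=(2.8417,2.0837) (cross=8.171)
θ=338°: ex = (C−B)/|BC| = (0.3291,0.9443); ey = (-0.9443,0.3291)
θ=338°: P = B + -1.91·ex + -3.05·ey = (4.1059,-3.5566)

θ=39°: 1.57 -2.34
θ=296°: 2.83 -4.82
θ=338°: 4.11 -3.56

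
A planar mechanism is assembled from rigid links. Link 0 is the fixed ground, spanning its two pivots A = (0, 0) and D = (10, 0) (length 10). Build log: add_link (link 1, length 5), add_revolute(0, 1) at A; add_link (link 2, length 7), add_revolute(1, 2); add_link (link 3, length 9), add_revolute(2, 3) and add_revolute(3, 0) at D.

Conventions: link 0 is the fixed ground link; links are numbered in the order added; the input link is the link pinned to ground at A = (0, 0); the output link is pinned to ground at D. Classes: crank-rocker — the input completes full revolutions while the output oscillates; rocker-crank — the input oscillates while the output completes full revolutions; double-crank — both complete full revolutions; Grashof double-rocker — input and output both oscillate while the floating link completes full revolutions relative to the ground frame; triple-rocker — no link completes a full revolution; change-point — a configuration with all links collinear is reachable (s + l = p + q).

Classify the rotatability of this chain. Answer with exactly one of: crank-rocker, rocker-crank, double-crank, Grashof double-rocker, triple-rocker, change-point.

lengths: ground=10, input=5, coupler=7, output=9
sorted: s=5 (shortest), l=10 (longest), p+q=16
s + l = 15 vs p + q = 16
s + l < p + q (Grashof) with shortest = input link → crank-rocker

crank-rocker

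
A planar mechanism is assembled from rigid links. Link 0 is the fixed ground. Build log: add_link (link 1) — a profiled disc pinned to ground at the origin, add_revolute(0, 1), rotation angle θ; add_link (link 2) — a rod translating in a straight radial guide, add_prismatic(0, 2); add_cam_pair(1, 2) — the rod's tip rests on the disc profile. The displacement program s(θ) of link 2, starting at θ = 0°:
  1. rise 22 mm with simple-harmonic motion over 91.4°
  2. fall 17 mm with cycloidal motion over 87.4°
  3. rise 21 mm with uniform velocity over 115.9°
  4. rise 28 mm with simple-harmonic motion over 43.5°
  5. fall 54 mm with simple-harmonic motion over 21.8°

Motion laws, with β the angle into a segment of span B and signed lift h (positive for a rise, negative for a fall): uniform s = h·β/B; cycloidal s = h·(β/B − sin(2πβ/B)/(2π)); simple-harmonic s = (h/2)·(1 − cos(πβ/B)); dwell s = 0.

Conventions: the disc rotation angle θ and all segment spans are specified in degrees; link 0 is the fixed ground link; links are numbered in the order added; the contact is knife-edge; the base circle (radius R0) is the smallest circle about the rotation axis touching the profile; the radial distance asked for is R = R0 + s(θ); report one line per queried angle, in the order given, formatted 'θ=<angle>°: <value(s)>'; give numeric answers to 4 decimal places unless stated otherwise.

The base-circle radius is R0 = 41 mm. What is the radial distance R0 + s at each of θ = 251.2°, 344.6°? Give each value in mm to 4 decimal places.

seg 1 [0°–91.4°] simple-harmonic, h=22: full span → s += 22 → s = 22.0000
seg 2 [91.4°–178.8°] cycloidal, h=-17: full span → s += -17 → s = 5.0000
seg 3 [178.8°–294.7°] uniform, h=21: θ=251.2° here. β=72.4, B=115.9. 21·72.4/115.9 = 13.1182 → s = 18.1182
seg 3 [178.8°–294.7°] uniform, h=21: full span → s += 21 → s = 26.0000
seg 4 [294.7°–338.2°] simple-harmonic, h=28: full span → s += 28 → s = 54.0000
seg 5 [338.2°–360°] simple-harmonic, h=-54: θ=344.6° here. β=6.4, B=21.8. -54/2·(1 − cos(π·0.2936)) = -10.6924 → s = 43.3076
θ=251.2°: R = R0 + s = 41 + 18.1182 = 59.1182
θ=344.6°: R = R0 + s = 41 + 43.3076 = 84.3076

θ=251.2°: 59.1182
θ=344.6°: 84.3076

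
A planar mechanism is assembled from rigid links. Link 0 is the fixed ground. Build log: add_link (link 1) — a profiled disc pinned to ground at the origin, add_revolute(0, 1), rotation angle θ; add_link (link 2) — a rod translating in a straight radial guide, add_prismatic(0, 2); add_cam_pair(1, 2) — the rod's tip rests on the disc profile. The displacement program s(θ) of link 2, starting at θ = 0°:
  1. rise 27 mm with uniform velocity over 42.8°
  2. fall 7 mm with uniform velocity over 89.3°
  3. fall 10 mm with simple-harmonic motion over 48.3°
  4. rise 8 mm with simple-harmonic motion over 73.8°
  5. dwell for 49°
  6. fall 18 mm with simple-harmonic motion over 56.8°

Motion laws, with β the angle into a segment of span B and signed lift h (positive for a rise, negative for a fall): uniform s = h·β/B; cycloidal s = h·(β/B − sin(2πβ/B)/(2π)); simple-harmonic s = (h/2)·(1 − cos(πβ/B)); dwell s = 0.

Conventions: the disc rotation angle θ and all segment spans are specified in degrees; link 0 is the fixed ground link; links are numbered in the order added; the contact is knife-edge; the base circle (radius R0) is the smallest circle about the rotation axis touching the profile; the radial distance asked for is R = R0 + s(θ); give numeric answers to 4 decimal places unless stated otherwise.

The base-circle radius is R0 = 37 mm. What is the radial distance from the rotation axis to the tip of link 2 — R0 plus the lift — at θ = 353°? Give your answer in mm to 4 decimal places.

seg 1 [0°–42.8°] uniform, h=27: full span → s += 27 → s = 27.0000
seg 2 [42.8°–132.1°] uniform, h=-7: full span → s += -7 → s = 20.0000
seg 3 [132.1°–180.4°] simple-harmonic, h=-10: full span → s += -10 → s = 10.0000
seg 4 [180.4°–254.2°] simple-harmonic, h=8: full span → s += 8 → s = 18.0000
seg 5 [254.2°–303.2°] dwell: s stays 18.0000
seg 6 [303.2°–360°] simple-harmonic, h=-18: θ=353° here. β=49.8, B=56.8. -18/2·(1 − cos(π·0.8768)) = -17.3338 → s = 0.6662
R = R0 + s = 37 + 0.6662 = 37.6662

37.6662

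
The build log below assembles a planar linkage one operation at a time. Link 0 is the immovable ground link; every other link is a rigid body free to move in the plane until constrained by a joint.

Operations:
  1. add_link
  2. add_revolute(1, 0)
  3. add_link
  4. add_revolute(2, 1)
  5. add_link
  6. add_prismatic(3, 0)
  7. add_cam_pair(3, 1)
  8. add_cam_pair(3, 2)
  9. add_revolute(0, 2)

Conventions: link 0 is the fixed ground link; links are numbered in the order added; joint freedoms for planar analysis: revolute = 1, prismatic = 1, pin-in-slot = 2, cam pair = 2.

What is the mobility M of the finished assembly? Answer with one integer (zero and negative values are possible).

ground; <1,0,0>
#1 <2,0,0>
R:1↔0 J1 <2,1,0>
#2 <3,1,0>
R:2↔1 J1 <3,2,0>
#3 <4,2,0>
P:3↔0 J1 <4,3,0>
C:3↔1 J2 <4,3,1>
C:3↔2 J2 <4,3,2>
R:0↔2 J1 <4,4,2>
3×3 − 2×4 − 1×2 = -1

M = -1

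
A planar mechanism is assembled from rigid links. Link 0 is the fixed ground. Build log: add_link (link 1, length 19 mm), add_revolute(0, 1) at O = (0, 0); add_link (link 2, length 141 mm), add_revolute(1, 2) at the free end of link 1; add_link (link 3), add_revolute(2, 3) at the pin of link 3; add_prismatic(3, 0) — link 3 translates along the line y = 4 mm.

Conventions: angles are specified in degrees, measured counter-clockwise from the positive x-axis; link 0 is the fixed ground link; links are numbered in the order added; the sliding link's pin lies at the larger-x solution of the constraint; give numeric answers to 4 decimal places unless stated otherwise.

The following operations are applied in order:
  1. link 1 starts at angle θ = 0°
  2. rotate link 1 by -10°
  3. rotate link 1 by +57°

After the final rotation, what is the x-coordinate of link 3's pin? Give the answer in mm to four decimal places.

geometry: r = 19 mm, L = 141 mm, e = 4 mm; θ starts at 0°
rotate link 1 by -10°: θ ← 0° -10° = -10°
rotate link 1 by +57°: θ ← -10° +57° = 47°
crank pin P = (r cos θ, r sin θ) = (12.957969, 13.895720)
h = r sin θ − e = 13.895720 − 4 = 9.895720
x = r cos θ + √(L² − h²) = 12.957969 + 140.652319 = 153.610287

153.6103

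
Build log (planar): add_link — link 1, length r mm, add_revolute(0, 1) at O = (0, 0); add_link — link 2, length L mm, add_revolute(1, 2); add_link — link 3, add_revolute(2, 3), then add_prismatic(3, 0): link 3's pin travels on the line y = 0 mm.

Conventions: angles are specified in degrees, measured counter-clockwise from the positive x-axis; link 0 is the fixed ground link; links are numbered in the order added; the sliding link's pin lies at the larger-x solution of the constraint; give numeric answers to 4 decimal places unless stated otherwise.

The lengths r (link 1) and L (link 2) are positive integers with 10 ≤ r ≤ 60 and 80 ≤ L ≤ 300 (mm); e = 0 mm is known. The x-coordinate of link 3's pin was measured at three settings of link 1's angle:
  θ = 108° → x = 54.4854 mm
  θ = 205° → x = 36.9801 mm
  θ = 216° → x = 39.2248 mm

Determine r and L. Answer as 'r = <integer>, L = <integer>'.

constraint per measurement: (x − r cos θ)² + (r sin θ − e)² = L²
subtracting the θ₁ and θ₂ equations cancels the r² and L² terms:
r = (x₁² − x₂²) / (2[(x₁cos θ₁ + e sin θ₁) − (x₂cos θ₂ + e sin θ₂)]) = 48.0000 → r = 48
L² = (x₁ − r cos θ₁)² + (r sin θ₁ − e)² = 6889.0026 → L = 83.0000 → L = 83
check at θ₃=216°: x = 39.2248 (printed 39.2248) ✓

r = 48, L = 83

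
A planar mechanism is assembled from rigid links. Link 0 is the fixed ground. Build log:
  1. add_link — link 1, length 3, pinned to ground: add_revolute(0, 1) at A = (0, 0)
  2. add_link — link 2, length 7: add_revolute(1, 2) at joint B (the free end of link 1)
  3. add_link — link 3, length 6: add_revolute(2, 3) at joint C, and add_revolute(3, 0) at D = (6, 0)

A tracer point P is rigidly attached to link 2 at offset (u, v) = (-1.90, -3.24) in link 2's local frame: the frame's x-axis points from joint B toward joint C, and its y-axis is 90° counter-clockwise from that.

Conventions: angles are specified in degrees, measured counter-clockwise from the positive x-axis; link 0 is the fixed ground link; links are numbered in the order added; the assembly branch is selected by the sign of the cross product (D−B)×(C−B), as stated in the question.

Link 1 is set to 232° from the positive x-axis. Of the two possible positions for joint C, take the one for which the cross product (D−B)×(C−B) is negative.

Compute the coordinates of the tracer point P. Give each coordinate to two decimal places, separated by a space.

A=(0,0), D=(6.00,0)
B = A + 3.00·(cos232°, sin232°) = (-1.8470, -2.3640)
|BD| = 8.1954
circle(B,7.00) ∩ circle(D,6.00): a=4.8908, h=5.0080
  candidates: C₊=(1.3913,3.8419) cross=41.042; C₋=(4.2805,-5.7483) cross=-41.042
  branch - wants cross < 0 → take C=(4.2805,-5.7483) (cross=-41.042)
ex = (C−B)/|BC| = (0.8754,-0.4835); ey = (0.4835,0.8754)
P = B + -1.90·ex + -3.24·ey = (-5.0766,-4.2816)

-5.08 -4.28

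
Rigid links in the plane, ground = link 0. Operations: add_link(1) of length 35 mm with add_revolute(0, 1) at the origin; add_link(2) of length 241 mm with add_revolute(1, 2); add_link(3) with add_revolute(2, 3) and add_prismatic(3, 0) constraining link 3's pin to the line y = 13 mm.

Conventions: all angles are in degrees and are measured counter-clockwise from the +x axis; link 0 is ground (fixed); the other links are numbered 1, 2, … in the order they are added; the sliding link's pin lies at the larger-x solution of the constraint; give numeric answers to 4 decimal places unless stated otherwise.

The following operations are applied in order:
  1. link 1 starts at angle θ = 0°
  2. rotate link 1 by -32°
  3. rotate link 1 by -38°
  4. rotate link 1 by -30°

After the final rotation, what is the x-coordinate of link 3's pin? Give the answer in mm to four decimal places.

geometry: r = 35 mm, L = 241 mm, e = 13 mm; θ starts at 0°
rotate link 1 by -32°: θ ← 0° -32° = -32°
rotate link 1 by -38°: θ ← -32° -38° = -70°
rotate link 1 by -30°: θ ← -70° -30° = -100°
crank pin P = (r cos θ, r sin θ) = (-6.077686, -34.468271)
h = r sin θ − e = -34.468271 − 13 = -47.468271
x = r cos θ + √(L² − h²) = -6.077686 + 236.278994 = 230.201308

230.2013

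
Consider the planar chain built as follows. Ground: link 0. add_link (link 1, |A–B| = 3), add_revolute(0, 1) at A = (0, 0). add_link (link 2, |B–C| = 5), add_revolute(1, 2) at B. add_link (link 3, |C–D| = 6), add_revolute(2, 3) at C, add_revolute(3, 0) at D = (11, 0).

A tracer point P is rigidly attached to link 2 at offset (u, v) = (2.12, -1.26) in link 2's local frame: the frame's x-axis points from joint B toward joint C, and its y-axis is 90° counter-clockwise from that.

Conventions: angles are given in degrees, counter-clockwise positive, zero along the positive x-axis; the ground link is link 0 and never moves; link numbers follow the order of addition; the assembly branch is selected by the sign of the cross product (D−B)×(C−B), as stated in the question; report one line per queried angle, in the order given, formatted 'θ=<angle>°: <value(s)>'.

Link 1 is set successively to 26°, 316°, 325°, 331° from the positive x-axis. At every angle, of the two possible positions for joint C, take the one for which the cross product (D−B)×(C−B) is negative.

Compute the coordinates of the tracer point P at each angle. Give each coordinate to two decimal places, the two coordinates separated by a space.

A=(0,0), D=(11.00,0)
θ=26°: B = A + 3.00·(cos26°, sin26°) = (2.6964, 1.3151)
θ=26°: |BD| = 8.4071
θ=26°: circle(B,5.00) ∩ circle(D,6.00): a=3.5494, h=3.5217
θ=26°:   candidates: C₊=(6.7529,4.2382) cross=29.607; C₋=(5.6511,-2.7184) cross=-29.607
θ=26°:   branch - wants cross < 0 → take C=(5.6511,-2.7184) (cross=-29.607)
θ=26°: ex = (C−B)/|BC| = (0.5910,-0.8067); ey = (0.8067,0.5910)
θ=26°: P = B + 2.12·ex + -1.26·ey = (2.9328,-1.1397)
θ=316°: B = A + 3.00·(cos316°, sin316°) = (2.1580, -2.0840)
θ=316°: |BD| = 9.0842
θ=316°: circle(B,5.00) ∩ circle(D,6.00): a=3.9367, h=3.0826
θ=316°:   candidates: C₊=(5.2825,1.8195) cross=28.003; C₋=(6.6969,-4.1813) cross=-28.003
θ=316°:   branch - wants cross < 0 → take C=(6.6969,-4.1813) (cross=-28.003)
θ=316°: ex = (C−B)/|BC| = (0.9078,-0.4195); ey = (0.4195,0.9078)
θ=316°: P = B + 2.12·ex + -1.26·ey = (3.5540,-4.1170)
θ=325°: B = A + 3.00·(cos325°, sin325°) = (2.4575, -1.7207)
θ=325°: |BD| = 8.7141
θ=325°: circle(B,5.00) ∩ circle(D,6.00): a=3.7259, h=3.3343
θ=325°:   candidates: C₊=(5.4516,2.2837) cross=29.056; C₋=(6.7684,-4.2537) cross=-29.056
θ=325°:   branch - wants cross < 0 → take C=(6.7684,-4.2537) (cross=-29.056)
θ=325°: ex = (C−B)/|BC| = (0.8622,-0.5066); ey = (0.5066,0.8622)
θ=325°: P = B + 2.12·ex + -1.26·ey = (3.6470,-3.8810)
θ=331°: B = A + 3.00·(cos331°, sin331°) = (2.6239, -1.4544)
θ=331°: |BD| = 8.5015
θ=331°: circle(B,5.00) ∩ circle(D,6.00): a=3.6038, h=3.4659
θ=331°:   candidates: C₊=(5.5816,2.5769) cross=29.466; C₋=(6.7675,-4.2527) cross=-29.466
θ=331°:   branch - wants cross < 0 → take C=(6.7675,-4.2527) (cross=-29.466)
θ=331°: ex = (C−B)/|BC| = (0.8287,-0.5597); ey = (0.5597,0.8287)
θ=331°: P = B + 2.12·ex + -1.26·ey = (3.6756,-3.6851)

θ=26°: 2.93 -1.14
θ=316°: 3.55 -4.12
θ=325°: 3.65 -3.88
θ=331°: 3.68 -3.69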